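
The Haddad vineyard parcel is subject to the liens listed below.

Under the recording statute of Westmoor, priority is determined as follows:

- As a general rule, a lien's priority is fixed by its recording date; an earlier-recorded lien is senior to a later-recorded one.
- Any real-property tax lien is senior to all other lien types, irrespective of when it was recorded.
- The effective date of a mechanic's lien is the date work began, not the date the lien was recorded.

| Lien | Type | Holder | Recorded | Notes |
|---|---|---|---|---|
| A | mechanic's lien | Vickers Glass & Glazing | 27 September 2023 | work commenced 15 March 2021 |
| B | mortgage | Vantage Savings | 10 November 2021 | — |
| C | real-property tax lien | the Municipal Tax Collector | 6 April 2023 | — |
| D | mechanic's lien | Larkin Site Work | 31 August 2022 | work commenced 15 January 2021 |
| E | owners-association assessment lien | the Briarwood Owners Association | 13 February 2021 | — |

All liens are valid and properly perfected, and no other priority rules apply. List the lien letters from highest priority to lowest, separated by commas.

Effective dates after the stated exceptions: A is treated as recorded 15 March 2021, the work-commencement date; D's effective date is 15 January 2021, when work began.
As a real-property tax lien, C is senior to every other lien.
Remaining liens by effective date: D (15 January 2021), E (13 February 2021), A (15 March 2021), B (10 November 2021).

C, D, E, A, B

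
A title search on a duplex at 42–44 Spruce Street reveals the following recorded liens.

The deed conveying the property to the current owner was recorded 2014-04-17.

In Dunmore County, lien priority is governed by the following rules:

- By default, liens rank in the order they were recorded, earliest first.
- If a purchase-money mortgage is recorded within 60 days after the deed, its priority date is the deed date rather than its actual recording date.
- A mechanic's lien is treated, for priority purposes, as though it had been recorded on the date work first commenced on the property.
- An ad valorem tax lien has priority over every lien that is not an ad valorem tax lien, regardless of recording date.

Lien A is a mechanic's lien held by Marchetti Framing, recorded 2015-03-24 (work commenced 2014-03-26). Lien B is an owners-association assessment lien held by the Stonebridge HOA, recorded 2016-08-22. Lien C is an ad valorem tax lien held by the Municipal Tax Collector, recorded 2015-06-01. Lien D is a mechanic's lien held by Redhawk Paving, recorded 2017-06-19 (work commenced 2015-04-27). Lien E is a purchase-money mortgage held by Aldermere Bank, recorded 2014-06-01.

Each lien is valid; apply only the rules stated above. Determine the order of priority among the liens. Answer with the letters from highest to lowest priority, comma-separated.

C, A, E, D, B

Effective dates after the stated exceptions: A's effective date is 2014-03-26, when work began; D relates back to 2015-04-27 (work commenced); E relates back to the deed date 2014-04-17.
C is an ad valorem tax lien, so it outranks all other liens regardless of date.
Remaining liens by effective date: A (2014-03-26), E (2014-04-17), D (2015-04-27), B (2016-08-22).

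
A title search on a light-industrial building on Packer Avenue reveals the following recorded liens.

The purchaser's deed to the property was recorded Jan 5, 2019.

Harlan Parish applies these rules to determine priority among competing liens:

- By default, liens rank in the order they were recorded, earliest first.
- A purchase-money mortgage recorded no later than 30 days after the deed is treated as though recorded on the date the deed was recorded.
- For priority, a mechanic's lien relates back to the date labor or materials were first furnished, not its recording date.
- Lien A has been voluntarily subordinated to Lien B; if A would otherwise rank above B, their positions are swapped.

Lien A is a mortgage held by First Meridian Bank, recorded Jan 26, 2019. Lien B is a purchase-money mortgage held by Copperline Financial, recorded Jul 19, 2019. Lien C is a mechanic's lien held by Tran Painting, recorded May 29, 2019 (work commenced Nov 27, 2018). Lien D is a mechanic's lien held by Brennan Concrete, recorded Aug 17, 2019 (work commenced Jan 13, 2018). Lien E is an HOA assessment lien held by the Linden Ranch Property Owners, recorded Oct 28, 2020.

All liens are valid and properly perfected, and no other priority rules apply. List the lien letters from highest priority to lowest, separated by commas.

D, C, B, A, E

Adjusting effective dates: B missed the 30-day window (195 days after the deed), so its recording date stands; C is treated as recorded Nov 27, 2018, the work-commencement date; D's effective date is Jan 13, 2018, when work began.
Sorted by effective date: D (Jan 13, 2018), C (Nov 27, 2018), A (Jan 26, 2019), B (Jul 19, 2019), E (Oct 28, 2020).
The subordination applies — A was senior to B — so A and B swap.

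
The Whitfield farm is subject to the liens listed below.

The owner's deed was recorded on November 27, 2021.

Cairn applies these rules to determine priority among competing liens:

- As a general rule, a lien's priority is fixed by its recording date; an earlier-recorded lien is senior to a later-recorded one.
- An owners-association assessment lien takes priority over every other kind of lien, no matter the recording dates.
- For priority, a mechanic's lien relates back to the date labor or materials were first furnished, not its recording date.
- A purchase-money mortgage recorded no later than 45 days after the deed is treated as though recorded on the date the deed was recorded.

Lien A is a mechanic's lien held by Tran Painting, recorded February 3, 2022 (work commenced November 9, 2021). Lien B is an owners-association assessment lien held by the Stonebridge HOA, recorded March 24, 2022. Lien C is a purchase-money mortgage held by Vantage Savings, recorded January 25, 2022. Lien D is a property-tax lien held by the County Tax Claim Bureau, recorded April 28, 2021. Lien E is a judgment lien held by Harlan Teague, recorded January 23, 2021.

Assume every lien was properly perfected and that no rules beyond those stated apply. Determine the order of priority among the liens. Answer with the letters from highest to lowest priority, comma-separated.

B, E, D, A, C

Effective dates after the stated exceptions: A is treated as recorded November 9, 2021, the work-commencement date; C was recorded 59 days after the deed, outside the 45-day window, so it keeps its recording date.
B is an owners-association assessment lien and takes priority over every other lien.
Ordering the rest by effective date: E (January 23, 2021), D (April 28, 2021), A (November 9, 2021), C (January 25, 2022).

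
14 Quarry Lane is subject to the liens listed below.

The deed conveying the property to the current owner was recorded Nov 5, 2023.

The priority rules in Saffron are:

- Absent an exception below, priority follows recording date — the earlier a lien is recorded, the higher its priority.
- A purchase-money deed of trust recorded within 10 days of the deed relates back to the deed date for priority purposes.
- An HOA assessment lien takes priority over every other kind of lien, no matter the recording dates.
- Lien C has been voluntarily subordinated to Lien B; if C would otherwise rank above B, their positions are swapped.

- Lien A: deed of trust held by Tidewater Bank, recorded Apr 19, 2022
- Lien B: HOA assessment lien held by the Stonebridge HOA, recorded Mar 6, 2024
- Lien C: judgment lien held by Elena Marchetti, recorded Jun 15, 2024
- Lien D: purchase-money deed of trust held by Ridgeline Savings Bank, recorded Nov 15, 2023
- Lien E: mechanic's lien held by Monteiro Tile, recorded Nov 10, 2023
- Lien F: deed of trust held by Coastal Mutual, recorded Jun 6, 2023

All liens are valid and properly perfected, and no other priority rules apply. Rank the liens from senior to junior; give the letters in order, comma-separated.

Effective dates after the stated exceptions: D's effective date is the deed date, Nov 5, 2023.
B, as an HOA assessment lien, has superpriority and ranks first.
The other liens, earliest effective date first: A (Apr 19, 2022), F (Jun 6, 2023), D (Nov 5, 2023), E (Nov 10, 2023), C (Jun 15, 2024).
C already ranks below B; the subordination has no effect.

B, A, F, D, E, C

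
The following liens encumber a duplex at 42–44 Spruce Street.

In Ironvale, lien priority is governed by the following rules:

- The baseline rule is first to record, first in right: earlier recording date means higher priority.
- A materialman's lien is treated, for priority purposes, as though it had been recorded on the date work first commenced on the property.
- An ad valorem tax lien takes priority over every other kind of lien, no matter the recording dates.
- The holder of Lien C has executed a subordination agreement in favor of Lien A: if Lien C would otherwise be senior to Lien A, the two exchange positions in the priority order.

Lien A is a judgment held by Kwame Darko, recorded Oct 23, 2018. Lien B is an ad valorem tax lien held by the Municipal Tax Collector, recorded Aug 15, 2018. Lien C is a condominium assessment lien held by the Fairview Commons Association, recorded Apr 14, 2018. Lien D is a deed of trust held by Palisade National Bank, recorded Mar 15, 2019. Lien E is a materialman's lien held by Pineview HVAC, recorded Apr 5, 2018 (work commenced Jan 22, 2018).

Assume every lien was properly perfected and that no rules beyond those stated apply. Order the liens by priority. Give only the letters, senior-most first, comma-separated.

Effective dates after the stated exceptions: E's effective date is Jan 22, 2018, when work began.
B, as an ad valorem tax lien, has superpriority and ranks first.
Remaining liens by effective date: E (Jan 22, 2018), C (Apr 14, 2018), A (Oct 23, 2018), D (Mar 15, 2019).
The subordination applies — C was senior to A — so C and A swap.

B, E, A, C, D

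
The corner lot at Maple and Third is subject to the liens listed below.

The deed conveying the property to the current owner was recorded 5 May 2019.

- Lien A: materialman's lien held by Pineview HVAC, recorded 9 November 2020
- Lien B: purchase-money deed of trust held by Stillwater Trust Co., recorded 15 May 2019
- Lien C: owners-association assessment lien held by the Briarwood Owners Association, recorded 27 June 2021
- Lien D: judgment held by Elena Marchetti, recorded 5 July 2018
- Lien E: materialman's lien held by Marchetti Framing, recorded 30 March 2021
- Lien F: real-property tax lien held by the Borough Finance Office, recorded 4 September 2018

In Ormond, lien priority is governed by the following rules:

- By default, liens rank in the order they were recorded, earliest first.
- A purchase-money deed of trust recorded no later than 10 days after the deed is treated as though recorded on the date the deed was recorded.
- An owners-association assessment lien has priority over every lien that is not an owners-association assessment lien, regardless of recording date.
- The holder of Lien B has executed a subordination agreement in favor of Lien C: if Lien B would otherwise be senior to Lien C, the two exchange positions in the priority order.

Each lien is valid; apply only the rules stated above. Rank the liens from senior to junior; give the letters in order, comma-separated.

C, D, F, B, A, E

First, effective dates: B's effective date is the deed date, 5 May 2019.
C, as an owners-association assessment lien, has superpriority and ranks first.
Among the remaining liens, by effective date: D (5 July 2018), F (4 September 2018), B (5 May 2019), A (9 November 2020), E (30 March 2021).
Since B is not senior to C, the subordination leaves the order unchanged.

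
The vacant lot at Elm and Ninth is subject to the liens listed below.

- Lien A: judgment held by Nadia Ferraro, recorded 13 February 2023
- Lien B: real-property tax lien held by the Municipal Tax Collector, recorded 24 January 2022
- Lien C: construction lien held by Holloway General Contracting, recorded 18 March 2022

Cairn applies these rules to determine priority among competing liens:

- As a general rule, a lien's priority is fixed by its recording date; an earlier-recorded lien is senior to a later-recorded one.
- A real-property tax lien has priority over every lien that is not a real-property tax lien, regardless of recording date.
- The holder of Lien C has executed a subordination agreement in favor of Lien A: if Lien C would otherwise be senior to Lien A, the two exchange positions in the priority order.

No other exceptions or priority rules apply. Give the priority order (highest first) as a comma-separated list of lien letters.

B, A, C

B is a real-property tax lien and takes priority over every other lien.
Ordering the rest by effective date: C (18 March 2022), A (13 February 2023).
The subordination applies — C was senior to A — so C and A swap.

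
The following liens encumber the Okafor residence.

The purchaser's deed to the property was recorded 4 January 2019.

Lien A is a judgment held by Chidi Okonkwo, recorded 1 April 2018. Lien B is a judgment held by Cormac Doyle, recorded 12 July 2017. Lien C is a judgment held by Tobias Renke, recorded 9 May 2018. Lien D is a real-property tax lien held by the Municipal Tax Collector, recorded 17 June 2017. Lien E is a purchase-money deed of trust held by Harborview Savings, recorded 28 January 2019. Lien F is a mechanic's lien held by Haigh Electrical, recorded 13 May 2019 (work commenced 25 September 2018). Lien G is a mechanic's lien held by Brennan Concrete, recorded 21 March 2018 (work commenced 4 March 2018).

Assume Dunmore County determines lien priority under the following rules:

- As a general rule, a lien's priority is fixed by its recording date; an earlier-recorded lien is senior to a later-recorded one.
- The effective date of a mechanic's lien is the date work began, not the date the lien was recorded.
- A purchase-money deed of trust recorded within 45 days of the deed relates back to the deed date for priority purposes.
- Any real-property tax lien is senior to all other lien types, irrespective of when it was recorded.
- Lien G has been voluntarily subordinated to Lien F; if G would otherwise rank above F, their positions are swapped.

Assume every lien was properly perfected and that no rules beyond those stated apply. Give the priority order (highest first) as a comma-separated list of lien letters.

Effective dates: E's effective date is the deed date, 4 January 2019; F's effective date is 25 September 2018, when work began; G relates back to 4 March 2018 (work commenced).
D, as a real-property tax lien, has superpriority and ranks first.
Remaining liens by effective date: B (12 July 2017), G (4 March 2018), A (1 April 2018), C (9 May 2018), F (25 September 2018), E (4 January 2019).
G is senior to F before the subordination, so the two trade places.

D, B, F, A, C, G, E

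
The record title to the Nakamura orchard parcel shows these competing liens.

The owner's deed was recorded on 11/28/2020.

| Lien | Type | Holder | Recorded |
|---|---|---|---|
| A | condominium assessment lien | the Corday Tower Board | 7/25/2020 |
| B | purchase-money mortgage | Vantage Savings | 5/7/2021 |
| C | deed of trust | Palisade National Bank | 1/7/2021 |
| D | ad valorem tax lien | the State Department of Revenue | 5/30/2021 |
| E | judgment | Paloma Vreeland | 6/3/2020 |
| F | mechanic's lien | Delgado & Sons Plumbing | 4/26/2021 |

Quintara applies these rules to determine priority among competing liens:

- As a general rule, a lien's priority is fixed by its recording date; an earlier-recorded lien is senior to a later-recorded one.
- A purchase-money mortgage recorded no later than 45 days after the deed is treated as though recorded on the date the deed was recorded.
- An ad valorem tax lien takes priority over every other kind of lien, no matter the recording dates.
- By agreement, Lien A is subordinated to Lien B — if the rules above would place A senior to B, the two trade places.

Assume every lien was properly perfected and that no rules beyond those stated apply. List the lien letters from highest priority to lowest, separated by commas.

D, E, B, C, F, A

Effective dates: B was recorded 160 days after the deed — beyond 45 days — so no relation-back applies.
D is an ad valorem tax lien, so it outranks all other liens regardless of date.
Remaining liens by effective date: E (6/3/2020), A (7/25/2020), C (1/7/2021), F (4/26/2021), B (5/7/2021).
A is senior to B before the subordination, so the two trade places.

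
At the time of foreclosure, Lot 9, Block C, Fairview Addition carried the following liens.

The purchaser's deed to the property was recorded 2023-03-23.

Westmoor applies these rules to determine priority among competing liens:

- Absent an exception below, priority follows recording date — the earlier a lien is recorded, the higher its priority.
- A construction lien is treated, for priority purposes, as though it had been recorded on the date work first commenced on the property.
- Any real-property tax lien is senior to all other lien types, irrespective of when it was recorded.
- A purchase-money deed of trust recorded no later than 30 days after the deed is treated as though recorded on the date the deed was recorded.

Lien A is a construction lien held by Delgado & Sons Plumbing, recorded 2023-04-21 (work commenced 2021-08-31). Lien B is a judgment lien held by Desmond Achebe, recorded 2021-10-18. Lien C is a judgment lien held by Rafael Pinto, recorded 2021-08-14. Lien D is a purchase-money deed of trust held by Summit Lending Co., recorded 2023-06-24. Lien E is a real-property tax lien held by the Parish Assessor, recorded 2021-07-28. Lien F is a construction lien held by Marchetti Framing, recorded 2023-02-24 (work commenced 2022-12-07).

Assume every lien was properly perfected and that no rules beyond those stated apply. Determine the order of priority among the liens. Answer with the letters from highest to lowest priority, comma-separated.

Effective dates after the stated exceptions: A is treated as recorded 2021-08-31, the work-commencement date; D missed the 30-day window (93 days after the deed), so its recording date stands; F is treated as recorded 2022-12-07, the work-commencement date.
E, as a real-property tax lien, has superpriority and ranks first.
Remaining liens by effective date: C (2021-08-14), A (2021-08-31), B (2021-10-18), F (2022-12-07), D (2023-06-24).

E, C, A, B, F, D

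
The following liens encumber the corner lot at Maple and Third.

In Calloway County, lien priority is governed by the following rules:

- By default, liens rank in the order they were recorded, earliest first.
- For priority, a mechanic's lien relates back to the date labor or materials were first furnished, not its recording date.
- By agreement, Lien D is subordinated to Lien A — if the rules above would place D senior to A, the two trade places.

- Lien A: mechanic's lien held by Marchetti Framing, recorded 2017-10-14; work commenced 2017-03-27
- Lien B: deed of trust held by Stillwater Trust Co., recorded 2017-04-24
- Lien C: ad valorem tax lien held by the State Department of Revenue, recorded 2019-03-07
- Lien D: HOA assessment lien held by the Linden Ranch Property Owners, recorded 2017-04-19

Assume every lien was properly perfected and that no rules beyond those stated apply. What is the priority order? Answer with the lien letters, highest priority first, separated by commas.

A, D, B, C

Effective dates: A is treated as recorded 2017-03-27, the work-commencement date.
By effective date: A (2017-03-27), D (2017-04-19), B (2017-04-24), C (2019-03-07).
Since D is not senior to A, the subordination leaves the order unchanged.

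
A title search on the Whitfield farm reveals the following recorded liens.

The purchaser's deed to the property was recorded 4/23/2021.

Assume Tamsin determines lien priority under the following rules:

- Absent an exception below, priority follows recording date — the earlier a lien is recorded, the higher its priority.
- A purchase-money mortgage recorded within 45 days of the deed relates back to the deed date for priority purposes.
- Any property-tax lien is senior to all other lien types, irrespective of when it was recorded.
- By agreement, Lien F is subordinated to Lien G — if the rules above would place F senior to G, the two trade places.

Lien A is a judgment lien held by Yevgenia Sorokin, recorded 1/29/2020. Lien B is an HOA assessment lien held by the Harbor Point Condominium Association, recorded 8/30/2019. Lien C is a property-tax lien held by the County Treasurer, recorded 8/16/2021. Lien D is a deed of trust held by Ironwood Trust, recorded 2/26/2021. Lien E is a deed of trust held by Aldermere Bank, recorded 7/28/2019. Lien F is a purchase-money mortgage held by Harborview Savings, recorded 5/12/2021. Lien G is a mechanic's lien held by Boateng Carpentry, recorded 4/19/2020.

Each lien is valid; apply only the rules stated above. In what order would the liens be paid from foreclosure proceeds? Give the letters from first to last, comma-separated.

C, E, B, A, G, D, F

Effective dates: F's effective date is the deed date, 4/23/2021.
C is a property-tax lien and takes priority over every other lien.
Among the remaining liens, by effective date: E (7/28/2019), B (8/30/2019), A (1/29/2020), G (4/19/2020), D (2/26/2021), F (4/23/2021).
Since F is not senior to G, the subordination leaves the order unchanged.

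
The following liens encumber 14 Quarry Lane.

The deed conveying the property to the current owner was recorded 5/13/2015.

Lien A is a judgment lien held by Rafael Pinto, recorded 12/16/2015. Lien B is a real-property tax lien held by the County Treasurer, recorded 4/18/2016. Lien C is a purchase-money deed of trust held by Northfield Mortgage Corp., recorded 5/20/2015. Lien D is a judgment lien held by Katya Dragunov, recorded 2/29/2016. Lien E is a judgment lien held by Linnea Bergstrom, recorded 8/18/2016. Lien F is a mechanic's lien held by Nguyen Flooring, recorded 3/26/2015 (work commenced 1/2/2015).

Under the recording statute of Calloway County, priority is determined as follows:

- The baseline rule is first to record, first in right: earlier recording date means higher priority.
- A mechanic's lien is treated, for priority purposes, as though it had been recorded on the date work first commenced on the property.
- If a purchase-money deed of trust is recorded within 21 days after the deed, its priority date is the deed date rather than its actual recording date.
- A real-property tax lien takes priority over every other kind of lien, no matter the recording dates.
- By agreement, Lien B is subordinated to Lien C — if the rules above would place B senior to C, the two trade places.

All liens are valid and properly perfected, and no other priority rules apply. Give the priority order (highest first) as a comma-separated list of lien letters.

Adjusting effective dates: C was recorded within the 21-day window, so its effective date is the deed date 5/13/2015; F is treated as recorded 1/2/2015, the work-commencement date.
B is a real-property tax lien, so it outranks all other liens regardless of date.
The other liens, earliest effective date first: F (1/2/2015), C (5/13/2015), A (12/16/2015), D (2/29/2016), E (8/18/2016).
Because B would otherwise rank above C, the subordination swaps them.

C, F, B, A, D, E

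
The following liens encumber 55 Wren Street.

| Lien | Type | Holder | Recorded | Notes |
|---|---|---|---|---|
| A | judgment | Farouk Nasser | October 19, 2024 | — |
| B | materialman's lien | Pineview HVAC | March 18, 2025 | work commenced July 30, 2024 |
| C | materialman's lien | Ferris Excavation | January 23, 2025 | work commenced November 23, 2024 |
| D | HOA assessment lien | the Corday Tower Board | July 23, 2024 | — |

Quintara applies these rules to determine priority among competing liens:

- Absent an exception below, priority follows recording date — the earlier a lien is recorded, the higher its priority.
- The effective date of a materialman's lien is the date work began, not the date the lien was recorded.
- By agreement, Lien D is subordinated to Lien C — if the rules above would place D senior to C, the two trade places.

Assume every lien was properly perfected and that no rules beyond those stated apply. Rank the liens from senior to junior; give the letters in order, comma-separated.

First, effective dates: B's effective date is July 30, 2024, when work began; C relates back to November 23, 2024 (work commenced).
Sorted by effective date: D (July 23, 2024), B (July 30, 2024), A (October 19, 2024), C (November 23, 2024).
The subordination applies — D was senior to C — so D and C swap.

C, B, A, D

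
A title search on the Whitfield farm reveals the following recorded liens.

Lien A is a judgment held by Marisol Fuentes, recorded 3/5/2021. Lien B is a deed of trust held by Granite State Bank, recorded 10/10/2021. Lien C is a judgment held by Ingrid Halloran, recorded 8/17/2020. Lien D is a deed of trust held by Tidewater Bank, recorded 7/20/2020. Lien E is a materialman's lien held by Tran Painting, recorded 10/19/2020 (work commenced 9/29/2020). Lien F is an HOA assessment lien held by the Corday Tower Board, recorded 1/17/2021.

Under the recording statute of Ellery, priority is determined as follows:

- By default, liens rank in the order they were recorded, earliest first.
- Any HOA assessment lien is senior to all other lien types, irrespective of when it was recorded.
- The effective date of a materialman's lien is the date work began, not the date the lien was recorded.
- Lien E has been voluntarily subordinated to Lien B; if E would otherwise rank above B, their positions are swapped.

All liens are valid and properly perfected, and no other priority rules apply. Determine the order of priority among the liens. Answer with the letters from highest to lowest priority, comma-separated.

F, D, C, B, A, E

First, effective dates: E's effective date is 9/29/2020, when work began.
As an HOA assessment lien, F is senior to every other lien.
Among the remaining liens, by effective date: D (7/20/2020), C (8/17/2020), E (9/29/2020), A (3/5/2021), B (10/10/2021).
The subordination applies — E was senior to B — so E and B swap.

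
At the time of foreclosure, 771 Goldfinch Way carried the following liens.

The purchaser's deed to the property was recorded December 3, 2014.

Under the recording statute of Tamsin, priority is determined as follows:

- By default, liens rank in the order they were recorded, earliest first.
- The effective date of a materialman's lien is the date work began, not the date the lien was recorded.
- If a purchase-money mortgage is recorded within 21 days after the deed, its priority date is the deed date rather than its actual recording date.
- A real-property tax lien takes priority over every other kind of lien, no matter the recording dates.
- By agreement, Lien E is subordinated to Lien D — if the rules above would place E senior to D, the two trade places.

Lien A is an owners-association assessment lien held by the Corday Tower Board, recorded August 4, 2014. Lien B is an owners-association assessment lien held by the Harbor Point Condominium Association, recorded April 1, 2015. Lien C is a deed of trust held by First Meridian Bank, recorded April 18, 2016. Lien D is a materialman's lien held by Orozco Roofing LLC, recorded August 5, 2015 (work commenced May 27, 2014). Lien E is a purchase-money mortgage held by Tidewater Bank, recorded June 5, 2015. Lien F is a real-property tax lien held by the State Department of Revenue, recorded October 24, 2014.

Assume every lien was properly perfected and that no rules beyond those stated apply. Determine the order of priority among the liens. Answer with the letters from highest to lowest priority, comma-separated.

Effective dates after the stated exceptions: D is treated as recorded May 27, 2014, the work-commencement date; E was recorded 184 days after the deed, outside the 21-day window, so it keeps its recording date.
F is a real-property tax lien, so it outranks all other liens regardless of date.
Ordering the rest by effective date: D (May 27, 2014), A (August 4, 2014), B (April 1, 2015), E (June 5, 2015), C (April 18, 2016).
E already ranks below D; the subordination has no effect.

F, D, A, B, E, C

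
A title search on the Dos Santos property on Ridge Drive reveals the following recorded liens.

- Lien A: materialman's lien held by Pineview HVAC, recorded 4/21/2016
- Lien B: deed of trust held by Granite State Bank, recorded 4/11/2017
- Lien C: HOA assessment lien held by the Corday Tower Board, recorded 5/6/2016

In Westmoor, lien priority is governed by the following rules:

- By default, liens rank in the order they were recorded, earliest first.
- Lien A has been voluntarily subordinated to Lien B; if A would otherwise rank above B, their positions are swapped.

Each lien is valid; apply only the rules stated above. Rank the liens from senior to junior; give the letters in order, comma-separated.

By effective date: A (4/21/2016), C (5/6/2016), B (4/11/2017).
The subordination applies — A was senior to B — so A and B swap.

B, C, A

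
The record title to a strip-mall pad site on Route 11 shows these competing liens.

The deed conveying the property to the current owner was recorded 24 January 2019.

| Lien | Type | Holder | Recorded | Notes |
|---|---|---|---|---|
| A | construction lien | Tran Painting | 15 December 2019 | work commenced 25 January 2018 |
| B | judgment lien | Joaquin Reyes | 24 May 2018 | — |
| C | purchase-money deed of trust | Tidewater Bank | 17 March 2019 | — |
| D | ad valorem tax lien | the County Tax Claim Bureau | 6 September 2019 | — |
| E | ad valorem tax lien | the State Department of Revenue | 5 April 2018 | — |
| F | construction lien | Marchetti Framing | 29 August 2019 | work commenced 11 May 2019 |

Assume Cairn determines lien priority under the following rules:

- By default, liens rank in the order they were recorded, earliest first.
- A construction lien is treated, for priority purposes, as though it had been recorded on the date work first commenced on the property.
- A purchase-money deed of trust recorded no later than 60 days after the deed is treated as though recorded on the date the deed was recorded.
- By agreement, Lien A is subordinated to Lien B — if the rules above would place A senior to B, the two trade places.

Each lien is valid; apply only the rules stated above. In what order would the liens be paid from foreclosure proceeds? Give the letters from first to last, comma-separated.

B, E, A, C, F, D

Effective dates: A is treated as recorded 25 January 2018, the work-commencement date; C was recorded within the 60-day window, so its effective date is the deed date 24 January 2019; F relates back to 11 May 2019 (work commenced).
Ordering by effective date: A (25 January 2018), E (5 April 2018), B (24 May 2018), C (24 January 2019), F (11 May 2019), D (6 September 2019).
A would otherwise be senior to B, so under the subordination agreement A and B exchange positions.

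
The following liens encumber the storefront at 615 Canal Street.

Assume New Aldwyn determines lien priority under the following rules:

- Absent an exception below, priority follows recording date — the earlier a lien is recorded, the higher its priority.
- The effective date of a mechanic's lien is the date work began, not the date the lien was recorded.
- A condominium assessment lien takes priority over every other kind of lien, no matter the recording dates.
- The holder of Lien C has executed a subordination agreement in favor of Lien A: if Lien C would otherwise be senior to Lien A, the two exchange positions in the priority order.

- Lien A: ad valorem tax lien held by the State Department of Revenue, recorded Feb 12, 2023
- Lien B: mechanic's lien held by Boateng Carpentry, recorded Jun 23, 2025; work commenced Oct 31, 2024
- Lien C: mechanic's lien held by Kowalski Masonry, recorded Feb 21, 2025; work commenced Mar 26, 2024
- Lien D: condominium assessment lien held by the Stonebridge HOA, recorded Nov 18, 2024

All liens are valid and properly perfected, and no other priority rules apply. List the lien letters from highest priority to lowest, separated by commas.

Effective dates: B's effective date is Oct 31, 2024, when work began; C relates back to Mar 26, 2024 (work commenced).
D is a condominium assessment lien and takes priority over every other lien.
Ordering the rest by effective date: A (Feb 12, 2023), C (Mar 26, 2024), B (Oct 31, 2024).
C already ranks below A; the subordination has no effect.

D, A, C, B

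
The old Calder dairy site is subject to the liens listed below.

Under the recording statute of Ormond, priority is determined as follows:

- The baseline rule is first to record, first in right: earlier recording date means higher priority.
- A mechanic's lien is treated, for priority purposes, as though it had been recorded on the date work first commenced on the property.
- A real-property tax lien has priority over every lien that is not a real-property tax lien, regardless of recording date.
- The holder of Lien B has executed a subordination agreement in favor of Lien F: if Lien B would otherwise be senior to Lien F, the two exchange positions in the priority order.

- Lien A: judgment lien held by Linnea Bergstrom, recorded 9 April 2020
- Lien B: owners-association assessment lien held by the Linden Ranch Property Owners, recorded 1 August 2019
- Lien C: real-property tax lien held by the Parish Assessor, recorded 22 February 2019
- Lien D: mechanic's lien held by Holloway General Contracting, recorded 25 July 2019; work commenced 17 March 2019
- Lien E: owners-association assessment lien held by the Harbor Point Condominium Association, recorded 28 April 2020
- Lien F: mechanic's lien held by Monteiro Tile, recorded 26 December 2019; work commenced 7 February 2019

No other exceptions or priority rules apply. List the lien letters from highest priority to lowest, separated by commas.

C, F, D, B, A, E

First, effective dates: D is treated as recorded 17 March 2019, the work-commencement date; F relates back to 7 February 2019 (work commenced).
C is a real-property tax lien, so it outranks all other liens regardless of date.
The other liens, earliest effective date first: F (7 February 2019), D (17 March 2019), B (1 August 2019), A (9 April 2020), E (28 April 2020).
Since B is not senior to F, the subordination leaves the order unchanged.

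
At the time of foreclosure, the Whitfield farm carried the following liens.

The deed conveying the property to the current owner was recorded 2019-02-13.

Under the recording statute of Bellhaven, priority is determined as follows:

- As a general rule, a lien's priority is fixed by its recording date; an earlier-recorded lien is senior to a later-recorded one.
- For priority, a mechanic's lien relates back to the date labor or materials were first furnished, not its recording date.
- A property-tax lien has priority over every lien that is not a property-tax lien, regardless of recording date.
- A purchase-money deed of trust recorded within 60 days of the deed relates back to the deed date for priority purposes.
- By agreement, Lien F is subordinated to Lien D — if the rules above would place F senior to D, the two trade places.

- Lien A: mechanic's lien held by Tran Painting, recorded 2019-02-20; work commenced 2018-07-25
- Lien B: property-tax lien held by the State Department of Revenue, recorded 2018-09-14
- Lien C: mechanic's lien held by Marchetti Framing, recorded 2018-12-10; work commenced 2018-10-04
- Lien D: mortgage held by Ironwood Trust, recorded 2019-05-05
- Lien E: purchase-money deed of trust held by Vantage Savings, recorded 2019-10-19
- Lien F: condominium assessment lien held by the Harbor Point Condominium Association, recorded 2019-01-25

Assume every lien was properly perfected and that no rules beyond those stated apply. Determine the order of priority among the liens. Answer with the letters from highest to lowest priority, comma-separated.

B, A, C, D, F, E

Effective dates after the stated exceptions: A relates back to 2018-07-25 (work commenced); C is treated as recorded 2018-10-04, the work-commencement date; E was recorded 248 days after the deed — beyond 60 days — so no relation-back applies.
B is a property-tax lien and takes priority over every other lien.
Among the remaining liens, by effective date: A (2018-07-25), C (2018-10-04), F (2019-01-25), D (2019-05-05), E (2019-10-19).
The subordination applies — F was senior to D — so F and D swap.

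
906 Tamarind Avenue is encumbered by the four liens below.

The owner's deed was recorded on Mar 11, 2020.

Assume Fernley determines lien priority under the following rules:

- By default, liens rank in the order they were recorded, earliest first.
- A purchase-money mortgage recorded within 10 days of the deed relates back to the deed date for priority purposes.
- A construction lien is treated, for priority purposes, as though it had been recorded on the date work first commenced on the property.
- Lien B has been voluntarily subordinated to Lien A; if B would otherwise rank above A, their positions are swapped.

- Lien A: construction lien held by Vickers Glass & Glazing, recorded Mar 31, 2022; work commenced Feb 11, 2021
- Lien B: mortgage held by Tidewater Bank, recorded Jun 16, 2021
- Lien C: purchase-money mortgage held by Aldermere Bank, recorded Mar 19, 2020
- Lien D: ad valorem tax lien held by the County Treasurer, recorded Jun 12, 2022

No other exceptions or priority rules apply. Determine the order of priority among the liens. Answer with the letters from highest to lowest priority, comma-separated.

Effective dates: A's effective date is Feb 11, 2021, when work began; C relates back to the deed date Mar 11, 2020.
By effective date, earliest first: C (Mar 11, 2020), A (Feb 11, 2021), B (Jun 16, 2021), D (Jun 12, 2022).
B already ranks below A; the subordination has no effect.

C, A, B, D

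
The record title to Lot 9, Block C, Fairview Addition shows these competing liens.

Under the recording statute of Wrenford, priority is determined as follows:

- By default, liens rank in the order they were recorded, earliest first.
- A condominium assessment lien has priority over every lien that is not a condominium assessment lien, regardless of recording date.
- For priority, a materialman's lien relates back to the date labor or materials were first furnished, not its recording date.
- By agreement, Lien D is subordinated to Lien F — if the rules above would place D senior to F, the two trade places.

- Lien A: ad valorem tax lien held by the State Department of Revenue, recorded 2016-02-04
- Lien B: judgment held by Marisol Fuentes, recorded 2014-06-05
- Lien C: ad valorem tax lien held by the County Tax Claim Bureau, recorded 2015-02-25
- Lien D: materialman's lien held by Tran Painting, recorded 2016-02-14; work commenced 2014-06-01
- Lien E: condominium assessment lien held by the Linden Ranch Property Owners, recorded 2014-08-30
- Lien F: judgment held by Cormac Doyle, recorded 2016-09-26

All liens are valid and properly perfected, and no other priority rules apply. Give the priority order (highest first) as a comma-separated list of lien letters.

E, F, B, C, A, D

Adjusting effective dates: D's effective date is 2014-06-01, when work began.
E is a condominium assessment lien, so it outranks all other liens regardless of date.
Remaining liens by effective date: D (2014-06-01), B (2014-06-05), C (2015-02-25), A (2016-02-04), F (2016-09-26).
The subordination applies — D was senior to F — so D and F swap.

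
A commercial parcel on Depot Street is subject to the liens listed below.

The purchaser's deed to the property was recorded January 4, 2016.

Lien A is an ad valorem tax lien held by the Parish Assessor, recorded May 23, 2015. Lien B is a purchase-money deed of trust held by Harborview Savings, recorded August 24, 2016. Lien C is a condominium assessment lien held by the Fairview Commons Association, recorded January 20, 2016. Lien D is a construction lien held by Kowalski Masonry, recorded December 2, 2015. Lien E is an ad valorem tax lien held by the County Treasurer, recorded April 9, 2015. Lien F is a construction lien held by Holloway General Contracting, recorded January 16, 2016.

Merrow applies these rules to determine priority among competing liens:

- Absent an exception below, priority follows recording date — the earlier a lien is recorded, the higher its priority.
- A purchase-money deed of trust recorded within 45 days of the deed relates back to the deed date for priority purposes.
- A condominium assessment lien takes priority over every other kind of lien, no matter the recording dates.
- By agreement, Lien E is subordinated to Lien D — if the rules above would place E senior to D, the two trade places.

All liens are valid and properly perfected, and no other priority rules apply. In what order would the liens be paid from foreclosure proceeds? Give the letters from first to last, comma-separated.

C, D, A, E, F, B

Effective dates: B was recorded 233 days after the deed, outside the 45-day window, so it keeps its recording date.
C is a condominium assessment lien, so it outranks all other liens regardless of date.
Ordering the rest by effective date: E (April 9, 2015), A (May 23, 2015), D (December 2, 2015), F (January 16, 2016), B (August 24, 2016).
The subordination applies — E was senior to D — so E and D swap.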